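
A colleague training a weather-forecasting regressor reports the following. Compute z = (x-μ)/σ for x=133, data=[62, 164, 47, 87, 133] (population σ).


μ = 98.6, σ = 43.8114
z = (133 - 98.6)/43.8114 = 0.7852

0.7852


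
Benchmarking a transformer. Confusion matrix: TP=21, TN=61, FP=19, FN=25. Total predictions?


Total = TP + TN + FP + FN
= 21 + 61 + 19 + 25
= 126
(Predicted positive: 40, predicted negative: 86)

126


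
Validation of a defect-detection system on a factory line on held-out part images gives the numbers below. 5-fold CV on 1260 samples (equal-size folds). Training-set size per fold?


Fold size = 1260/5 = 252
Training per fold = 1260 - 252 = 1008

1008


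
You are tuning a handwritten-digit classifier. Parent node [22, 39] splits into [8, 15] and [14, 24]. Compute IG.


Parent = [22, 39], H_parent = 0.9432
H_left = 0.9321 (n=23), H_right = 0.9495 (n=38)
H_children = (23/61)·0.9321 + (38/61)·0.9495 = 0.9429
IG = 0.9432 - 0.9429 = 0.0003

0.0003


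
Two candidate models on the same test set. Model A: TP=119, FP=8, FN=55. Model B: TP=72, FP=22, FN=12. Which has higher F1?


Model A: P=119/127=0.937, R=119/174=0.6839, F1=2PR/(P+R)=2TP/(2TP+FP+FN)=238/301=0.7907
Model B: P=72/94=0.766, R=72/84=0.8571, F1=2PR/(P+R)=2TP/(2TP+FP+FN)=144/178=0.809
0.7907 < 0.809 → Model B

Model B


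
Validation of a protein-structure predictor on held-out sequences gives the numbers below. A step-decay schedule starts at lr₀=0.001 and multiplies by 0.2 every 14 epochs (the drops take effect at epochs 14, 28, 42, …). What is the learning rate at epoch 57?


n_drops = ⌊57/14⌋ = 4
lr = 0.001·0.2^4 = 0.001·0.0016 = 0.0000016

0.0000016


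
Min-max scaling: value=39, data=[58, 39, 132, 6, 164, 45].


min=6, max=164
(39-6)/(164-6) = 33/158 = 0.2089

0.2089


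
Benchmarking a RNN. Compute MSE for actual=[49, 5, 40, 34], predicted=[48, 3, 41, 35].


Squared errors: (49-48)²=1, (5-3)²=4, (40-41)²=1, (34-35)²=1
Sum = 7
MSE = 7/4 = 7/4

7/4


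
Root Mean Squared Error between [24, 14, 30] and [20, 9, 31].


MSE = 42/3 = 14
RMSE = √(42/3) = 3.7417

3.7417


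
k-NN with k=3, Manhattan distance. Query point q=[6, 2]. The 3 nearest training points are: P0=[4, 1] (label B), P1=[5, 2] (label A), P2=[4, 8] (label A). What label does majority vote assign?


d(q,P0) = 3  (label B)
d(q,P1) = 1  (label A)
d(q,P2) = 8  (label A)
Votes: A=2, B=1
Majority → A

A


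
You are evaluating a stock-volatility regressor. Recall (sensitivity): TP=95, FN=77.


Recall = TP/(TP+FN)
= 95/(95+77)
= 95/172 = 55.23%

55.23%


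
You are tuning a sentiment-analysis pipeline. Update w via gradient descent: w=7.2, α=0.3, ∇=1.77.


w_new = w - α·∇
= 7.2 - 0.3·1.77
= 7.2 - 0.531
= 6.669

6.669


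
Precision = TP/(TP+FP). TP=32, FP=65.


Precision = TP/(TP+FP)
= 32/(32+65)
= 32/97 = 32.99%

32.99%


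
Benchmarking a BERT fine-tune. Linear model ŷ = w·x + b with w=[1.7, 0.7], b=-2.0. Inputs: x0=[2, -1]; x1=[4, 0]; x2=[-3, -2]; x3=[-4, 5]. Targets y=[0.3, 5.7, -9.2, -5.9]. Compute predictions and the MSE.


ŷ0 = (1.7)·(2) + (0.7)·(-1) - 2.0 = 0.7
ŷ1 = (1.7)·(4) + (0.7)·(0) - 2.0 = 4.8
ŷ2 = (1.7)·(-3) + (0.7)·(-2) - 2.0 = -8.5
ŷ3 = (1.7)·(-4) + (0.7)·(5) - 2.0 = -5.3
errors² = [0.16, 0.81, 0.49, 0.36]
MSE = 1.8200/4 = 0.455

0.455


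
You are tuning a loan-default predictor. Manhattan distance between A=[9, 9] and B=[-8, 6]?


d = |9+ 8| + |9-6|
  = 17 + 3
  = 20

20


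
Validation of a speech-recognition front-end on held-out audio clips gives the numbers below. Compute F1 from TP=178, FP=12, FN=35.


Precision = 178/190 = 0.9368
Recall = 178/213 = 0.8357
F1 = 2·P·R/(P+R) = 2·TP/(2·TP+FP+FN) = 356/(356+12+35) = 356/403 = 0.8834

0.8834


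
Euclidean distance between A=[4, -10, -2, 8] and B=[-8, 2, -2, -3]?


d = √((4+ 8)² + (-10-2)² + (-2+ 2)² + (8+ 3)²)
  = √(144 + 144 + 0 + 121)
  = √409 = 20.2237

20.2237


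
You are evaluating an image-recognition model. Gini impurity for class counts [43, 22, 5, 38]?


Probabilities: [43/108, 22/108, 5/108, 38/108] ≈ [0.3981, 0.2037, 0.0463, 0.3519]
Σpᵢ² = (1849 + 484 + 25 + 1444)/108² = 3802/11664
Gini = 1 - Σpᵢ² = 1 - 3802/11664 = 0.674

0.674


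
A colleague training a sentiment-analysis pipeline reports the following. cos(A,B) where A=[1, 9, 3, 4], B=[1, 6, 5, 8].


A·B = 1·1 + 9·6 + 3·5 + 4·8 = 102
‖A‖ = √107 = 10.3441, ‖B‖ = √126 = 11.225
cos = 102/(√107·√126) = 102/√13482 = 0.8785

0.8785


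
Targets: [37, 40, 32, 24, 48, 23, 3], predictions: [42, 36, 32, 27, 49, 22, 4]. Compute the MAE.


Absolute errors: |37-42|=5, |40-36|=4, |32-32|=0, |24-27|=3, |48-49|=1, |23-22|=1, |3-4|=1
Sum = 15
MAE = 15/7 = 15/7

15/7


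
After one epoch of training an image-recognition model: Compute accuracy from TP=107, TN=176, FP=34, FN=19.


Accuracy = (TP+TN)/(TP+TN+FP+FN)
= (107+176)/(336)
= 283/336 = 84.23%

84.23%


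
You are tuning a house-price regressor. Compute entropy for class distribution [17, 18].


Probabilities: [17/35, 18/35] ≈ [0.4857, 0.5143]
H = -((17/35)·log₂(17/35) + (18/35)·log₂(18/35))
  = 0.9994 bits

0.9994 bits


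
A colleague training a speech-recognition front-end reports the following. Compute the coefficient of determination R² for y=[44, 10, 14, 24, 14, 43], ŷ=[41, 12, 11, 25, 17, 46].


ȳ = 24.8333
SS_res = Σ(y-ŷ)² = 41
SS_tot = Σ(y-ȳ)² = 1152.83
R² = 1 - SS_res/SS_tot = 1 - 0.0356 = 0.9644

0.9644


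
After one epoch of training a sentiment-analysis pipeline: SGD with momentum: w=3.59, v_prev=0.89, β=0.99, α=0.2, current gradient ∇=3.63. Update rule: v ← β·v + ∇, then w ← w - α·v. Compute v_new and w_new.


v_new = 0.99·0.89 + 3.63 = 0.8811 + 3.63 = 4.5111
w_new = 3.59 - 0.2·4.5111 = 3.59 - 0.90222 = 2.68778

v_new=4.5111, w_new=2.68778


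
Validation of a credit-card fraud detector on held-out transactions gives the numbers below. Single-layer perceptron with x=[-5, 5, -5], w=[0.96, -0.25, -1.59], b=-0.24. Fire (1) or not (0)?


z = (-5)·(0.96) + (5)·(-0.25) + (-5)·(-1.59) - 0.24
  = 1.66
step(z) = 1 (z≥0)

1


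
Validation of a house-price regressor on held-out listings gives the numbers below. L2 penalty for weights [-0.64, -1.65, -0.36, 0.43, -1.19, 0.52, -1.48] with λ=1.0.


‖w‖₂² = (-0.64)² + (-1.65)² + (-0.36)² + (0.43)² + (-1.19)² + (0.52)² + (-1.48)²
     = 0.4096 + 2.7225 + 0.1296 + 0.1849 + 1.4161 + 0.2704 + 2.1904
     = 7.3235
λ·‖w‖₂² = 1.0·7.3235 = 7.3235

7.3235


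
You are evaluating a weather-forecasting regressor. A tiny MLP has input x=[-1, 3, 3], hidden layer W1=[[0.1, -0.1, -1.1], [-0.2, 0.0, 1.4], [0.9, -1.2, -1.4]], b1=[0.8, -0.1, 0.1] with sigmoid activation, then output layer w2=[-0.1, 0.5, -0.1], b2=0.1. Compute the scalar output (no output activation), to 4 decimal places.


z1[0] = (0.1)·(-1) + (-0.1)·(3) + (-1.1)·(3) + 0.8 = -2.9
z1[1] = (-0.2)·(-1) + (0.0)·(3) + (1.4)·(3) - 0.1 = 4.3
z1[2] = (0.9)·(-1) + (-1.2)·(3) + (-1.4)·(3) + 0.1 = -8.6
h = sigmoid(z1) = [0.0522, 0.9866, 0.0002]
output = (-0.1)·(0.0522) + (0.5)·(0.9866) + (-0.1)·(0.0002) + 0.1 = 0.5881

0.5881


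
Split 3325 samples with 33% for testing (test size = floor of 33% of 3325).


Test = ⌊3325·33/100⌋ = 1097
Train = 3325 - 1097 = 2228

Train: 2228, Test: 1097


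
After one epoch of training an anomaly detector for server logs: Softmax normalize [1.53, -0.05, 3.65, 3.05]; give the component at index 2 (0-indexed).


Exponentials: e^1.53=4.6182, e^-0.05=0.9512, e^3.65=38.4747, e^3.05=21.1153
Sum = 65.1594
Softmax = [0.0709, 0.0146, 0.5905, 0.3241]
p[2] = 38.4747/65.1594 = 0.5905

0.5905


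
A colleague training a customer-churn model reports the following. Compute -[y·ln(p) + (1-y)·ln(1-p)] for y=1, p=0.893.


BCE = -[y·ln(p) + (1-y)·ln(1-p)]
= -1·ln(0.893) - 0
= -ln(0.893) = 0.1132

0.1132


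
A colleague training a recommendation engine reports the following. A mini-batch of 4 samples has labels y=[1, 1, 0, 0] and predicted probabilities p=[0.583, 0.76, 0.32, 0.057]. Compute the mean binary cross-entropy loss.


L[0] = -ln(0.583) = 0.5396
L[1] = -ln(0.76) = 0.2744
L[2] = -ln(1-0.32) = -ln(0.68) = 0.3857
L[3] = -ln(1-0.057) = -ln(0.943) = 0.0587
mean = (0.5396 + 0.2744 + 0.3857 + 0.0587)/4 = 0.3146

0.3146


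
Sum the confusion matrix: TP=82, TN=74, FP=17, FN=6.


Total = TP + TN + FP + FN
= 82 + 74 + 17 + 6
= 179
(Predicted positive: 99, predicted negative: 80)

179


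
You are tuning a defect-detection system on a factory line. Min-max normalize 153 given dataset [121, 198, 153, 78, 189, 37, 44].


min=37, max=198
(153-37)/(198-37) = 116/161 = 0.7205

0.7205


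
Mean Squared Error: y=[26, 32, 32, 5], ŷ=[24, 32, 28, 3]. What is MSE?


Squared errors: (26-24)²=4, (32-32)²=0, (32-28)²=16, (5-3)²=4
Sum = 24
MSE = 24/4 = 6

6


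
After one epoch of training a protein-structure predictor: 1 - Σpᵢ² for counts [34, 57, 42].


Probabilities: [34/133, 57/133, 42/133] ≈ [0.2556, 0.4286, 0.3158]
Σpᵢ² = (1156 + 3249 + 1764)/133² = 6169/17689
Gini = 1 - Σpᵢ² = 1 - 6169/17689 = 0.6513

0.6513


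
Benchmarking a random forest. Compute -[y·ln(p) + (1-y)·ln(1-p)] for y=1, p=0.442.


BCE = -[y·ln(p) + (1-y)·ln(1-p)]
= -1·ln(0.442) - 0
= -ln(0.442) = 0.8164

0.8164


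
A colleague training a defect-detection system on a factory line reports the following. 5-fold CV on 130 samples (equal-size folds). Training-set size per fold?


Fold size = 130/5 = 26
Training per fold = 130 - 26 = 104

104


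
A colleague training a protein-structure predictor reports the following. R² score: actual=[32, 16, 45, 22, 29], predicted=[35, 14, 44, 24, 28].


ȳ = 28.8
SS_res = Σ(y-ŷ)² = 19
SS_tot = Σ(y-ȳ)² = 482.8
R² = 1 - SS_res/SS_tot = 1 - 0.0394 = 0.9606

0.9606


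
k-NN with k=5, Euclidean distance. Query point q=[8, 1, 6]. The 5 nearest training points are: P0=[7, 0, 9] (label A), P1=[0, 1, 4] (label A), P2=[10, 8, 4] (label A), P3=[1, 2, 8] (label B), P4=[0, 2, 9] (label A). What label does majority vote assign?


d(q,P0) = 3.3166  (label A)
d(q,P1) = 8.2462  (label A)
d(q,P2) = 7.5498  (label A)
d(q,P3) = 7.3485  (label B)
d(q,P4) = 8.6023  (label A)
Votes: A=4, B=1
Majority → A

A


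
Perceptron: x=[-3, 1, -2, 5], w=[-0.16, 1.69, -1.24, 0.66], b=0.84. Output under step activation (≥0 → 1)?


z = (-3)·(-0.16) + (1)·(1.69) + (-2)·(-1.24) + (5)·(0.66) + 0.84
  = 8.79
step(z) = 1 (z≥0)

1


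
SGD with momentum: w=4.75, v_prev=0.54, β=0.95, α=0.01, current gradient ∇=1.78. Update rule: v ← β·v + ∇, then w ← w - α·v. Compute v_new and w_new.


v_new = 0.95·0.54 + 1.78 = 0.513 + 1.78 = 2.293
w_new = 4.75 - 0.01·2.293 = 4.75 - 0.02293 = 4.72707

v_new=2.293, w_new=4.72707


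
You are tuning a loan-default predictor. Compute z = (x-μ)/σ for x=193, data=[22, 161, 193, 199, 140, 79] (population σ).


μ = 132.3333, σ = 63.2763
z = (193 - 132.3333)/63.2763 = 0.9588

0.9588


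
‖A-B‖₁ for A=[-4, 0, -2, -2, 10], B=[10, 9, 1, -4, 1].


d = |-4-10| + |0-9| + |-2-1| + |-2+ 4| + |10-1|
  = 14 + 9 + 3 + 2 + 9
  = 37

37


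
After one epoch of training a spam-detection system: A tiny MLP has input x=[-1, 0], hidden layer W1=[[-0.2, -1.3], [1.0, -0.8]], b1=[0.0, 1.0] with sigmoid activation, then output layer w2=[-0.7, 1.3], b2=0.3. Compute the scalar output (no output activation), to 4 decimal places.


z1[0] = (-0.2)·(-1) + (-1.3)·(0) + 0.0 = 0.2
z1[1] = (1.0)·(-1) + (-0.8)·(0) + 1.0 = 0.0
h = sigmoid(z1) = [0.5498, 0.5]
output = (-0.7)·(0.5498) + (1.3)·(0.5) + 0.3 = 0.5651

0.5651


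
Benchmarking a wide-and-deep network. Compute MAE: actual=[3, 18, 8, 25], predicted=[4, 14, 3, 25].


Absolute errors: |3-4|=1, |18-14|=4, |8-3|=5, |25-25|=0
Sum = 10
MAE = 10/4 = 5/2

5/2


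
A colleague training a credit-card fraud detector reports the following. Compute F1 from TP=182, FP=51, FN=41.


Precision = 182/233 = 0.7811
Recall = 182/223 = 0.8161
F1 = 2·P·R/(P+R) = 2·TP/(2·TP+FP+FN) = 364/(364+51+41) = 364/456 = 0.7982

0.7982


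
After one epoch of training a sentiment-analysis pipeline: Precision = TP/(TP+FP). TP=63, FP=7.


Precision = TP/(TP+FP)
= 63/(63+7)
= 63/70 = 90.0%

90.0%


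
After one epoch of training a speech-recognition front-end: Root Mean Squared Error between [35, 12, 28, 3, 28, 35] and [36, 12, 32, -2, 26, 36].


MSE = 47/6 = 7.8333
RMSE = √(47/6) = 2.7988

2.7988


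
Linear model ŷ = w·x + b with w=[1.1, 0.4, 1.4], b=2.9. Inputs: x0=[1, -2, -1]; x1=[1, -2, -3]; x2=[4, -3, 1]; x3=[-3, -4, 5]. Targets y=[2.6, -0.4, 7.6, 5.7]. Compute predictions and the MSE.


ŷ0 = (1.1)·(1) + (0.4)·(-2) + (1.4)·(-1) + 2.9 = 1.8
ŷ1 = (1.1)·(1) + (0.4)·(-2) + (1.4)·(-3) + 2.9 = -1.0
ŷ2 = (1.1)·(4) + (0.4)·(-3) + (1.4)·(1) + 2.9 = 7.5
ŷ3 = (1.1)·(-3) + (0.4)·(-4) + (1.4)·(5) + 2.9 = 5.0
errors² = [0.64, 0.36, 0.01, 0.49]
MSE = 1.5000/4 = 0.375

0.375


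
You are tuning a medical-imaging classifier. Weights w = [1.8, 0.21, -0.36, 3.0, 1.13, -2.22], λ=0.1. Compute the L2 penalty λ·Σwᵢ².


‖w‖₂² = (1.8)² + (0.21)² + (-0.36)² + (3.0)² + (1.13)² + (-2.22)²
     = 3.24 + 0.0441 + 0.1296 + 9 + 1.2769 + 4.9284
     = 18.619
λ·‖w‖₂² = 0.1·18.619 = 1.8619

1.8619


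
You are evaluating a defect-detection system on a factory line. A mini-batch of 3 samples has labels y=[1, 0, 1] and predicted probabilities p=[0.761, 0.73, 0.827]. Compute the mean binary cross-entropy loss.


L[0] = -ln(0.761) = 0.2731
L[1] = -ln(1-0.73) = -ln(0.27) = 1.3093
L[2] = -ln(0.827) = 0.19
mean = (0.2731 + 1.3093 + 0.19)/3 = 0.5908

0.5908


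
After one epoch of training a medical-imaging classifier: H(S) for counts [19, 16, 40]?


Probabilities: [19/75, 16/75, 40/75] ≈ [0.2533, 0.2133, 0.5333]
H = -((19/75)·log₂(19/75) + (16/75)·log₂(16/75) + (40/75)·log₂(40/75))
  = 1.461 bits

1.461 bits


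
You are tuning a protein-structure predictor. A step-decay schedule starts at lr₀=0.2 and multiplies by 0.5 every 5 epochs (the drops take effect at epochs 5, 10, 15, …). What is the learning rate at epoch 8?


n_drops = ⌊8/5⌋ = 1
lr = 0.2·0.5^1 = 0.2·0.5 = 0.1

0.1


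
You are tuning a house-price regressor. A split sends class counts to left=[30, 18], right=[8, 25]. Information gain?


Parent = [38, 43], H_parent = 0.9972
H_left = 0.9544 (n=48), H_right = 0.799 (n=33)
H_children = (48/81)·0.9544 + (33/81)·0.799 = 0.8911
IG = 0.9972 - 0.8911 = 0.1061

0.1061


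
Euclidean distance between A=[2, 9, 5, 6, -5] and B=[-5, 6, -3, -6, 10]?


d = √((2+ 5)² + (9-6)² + (5+ 3)² + (6+ 6)² + (-5-10)²)
  = √(49 + 9 + 64 + 144 + 225)
  = √491 = 22.1585

22.1585


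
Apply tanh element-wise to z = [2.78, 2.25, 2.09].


tanh(2.78) = 0.9923
tanh(2.25) = 0.978
tanh(2.09) = 0.9699
result = [0.9923, 0.978, 0.9699]

[0.9923, 0.978, 0.9699]


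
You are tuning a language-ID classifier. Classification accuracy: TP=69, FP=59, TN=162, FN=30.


Accuracy = (TP+TN)/(TP+TN+FP+FN)
= (69+162)/(320)
= 231/320 = 72.19%

72.19%


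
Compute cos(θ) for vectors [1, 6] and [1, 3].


A·B = 1·1 + 6·3 = 19
‖A‖ = √37 = 6.0828, ‖B‖ = √10 = 3.1623
cos = 19/(√37·√10) = 19/√370 = 0.9878

0.9878


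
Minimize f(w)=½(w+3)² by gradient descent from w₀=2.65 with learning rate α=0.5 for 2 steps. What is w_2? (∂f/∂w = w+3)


step 1: grad = 2.65+3 = 5.65; w = 2.65 - 0.5·(5.65) = -0.175
step 2: grad = -0.175+3 = 2.825; w = -0.175 - 0.5·(2.825) = -1.5875

-1.5875


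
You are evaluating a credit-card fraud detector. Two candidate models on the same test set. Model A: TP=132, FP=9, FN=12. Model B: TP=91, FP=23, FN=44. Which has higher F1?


Model A: P=132/141=0.9362, R=132/144=0.9167, F1=2PR/(P+R)=2TP/(2TP+FP+FN)=264/285=0.9263
Model B: P=91/114=0.7982, R=91/135=0.6741, F1=2PR/(P+R)=2TP/(2TP+FP+FN)=182/249=0.7309
0.9263 > 0.7309 → Model A

Model A


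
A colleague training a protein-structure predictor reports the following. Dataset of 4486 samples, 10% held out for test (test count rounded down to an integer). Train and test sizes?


Test = ⌊4486·10/100⌋ = 448
Train = 4486 - 448 = 4038

Train: 4038, Test: 448


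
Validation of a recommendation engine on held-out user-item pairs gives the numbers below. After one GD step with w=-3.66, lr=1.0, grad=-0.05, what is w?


w_new = w - α·∇
= -3.66 - 1.0·-0.05
= -3.66 + 0.05
= -3.61

-3.61


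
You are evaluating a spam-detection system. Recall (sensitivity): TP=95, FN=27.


Recall = TP/(TP+FN)
= 95/(95+27)
= 95/122 = 77.87%

77.87%


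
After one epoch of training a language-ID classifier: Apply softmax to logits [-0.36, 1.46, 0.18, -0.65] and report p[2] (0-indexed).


Exponentials: e^-0.36=0.6977, e^1.46=4.306, e^0.18=1.1972, e^-0.65=0.522
Sum = 6.7229
Softmax = [0.1038, 0.6405, 0.1781, 0.0777]
p[2] = 1.1972/6.7229 = 0.1781

0.1781


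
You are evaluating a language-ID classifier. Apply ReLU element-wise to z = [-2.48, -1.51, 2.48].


ReLU(-2.48) = max(0, -2.48) = 0.0
ReLU(-1.51) = max(0, -1.51) = 0.0
ReLU(2.48) = max(0, 2.48) = 2.48
result = [0.0, 0.0, 2.48]

[0.0, 0.0, 2.48]


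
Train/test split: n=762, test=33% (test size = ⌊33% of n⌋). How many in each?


Test = ⌊762·33/100⌋ = 251
Train = 762 - 251 = 511

Train: 511, Test: 251


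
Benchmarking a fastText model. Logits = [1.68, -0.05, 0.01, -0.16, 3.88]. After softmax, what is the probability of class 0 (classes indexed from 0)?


Exponentials: e^1.68=5.3656, e^-0.05=0.9512, e^0.01=1.0101, e^-0.16=0.8521, e^3.88=48.4242
Sum = 56.6032
Softmax = [0.0948, 0.0168, 0.0178, 0.0151, 0.8555]
p[0] = 5.3656/56.6032 = 0.0948

0.0948


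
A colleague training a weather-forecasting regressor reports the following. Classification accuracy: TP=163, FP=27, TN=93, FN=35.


Accuracy = (TP+TN)/(TP+TN+FP+FN)
= (163+93)/(318)
= 256/318 = 80.5%

80.5%


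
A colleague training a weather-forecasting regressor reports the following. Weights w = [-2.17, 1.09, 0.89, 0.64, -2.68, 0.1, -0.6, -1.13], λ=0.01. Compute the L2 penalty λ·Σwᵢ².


‖w‖₂² = (-2.17)² + (1.09)² + (0.89)² + (0.64)² + (-2.68)² + (0.1)² + (-0.6)² + (-1.13)²
     = 4.7089 + 1.1881 + 0.7921 + 0.4096 + 7.1824 + 0.01 + 0.36 + 1.2769
     = 15.928
λ·‖w‖₂² = 0.01·15.928 = 0.15928

0.15928


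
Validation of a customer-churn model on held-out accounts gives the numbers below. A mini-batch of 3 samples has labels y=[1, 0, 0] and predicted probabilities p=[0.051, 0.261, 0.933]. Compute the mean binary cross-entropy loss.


L[0] = -ln(0.051) = 2.9759
L[1] = -ln(1-0.261) = -ln(0.739) = 0.3025
L[2] = -ln(1-0.933) = -ln(0.067) = 2.7031
mean = (2.9759 + 0.3025 + 2.7031)/3 = 1.9938

1.9938


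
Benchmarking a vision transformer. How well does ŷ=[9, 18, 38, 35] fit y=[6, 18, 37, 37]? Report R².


ȳ = 24.5
SS_res = Σ(y-ŷ)² = 14
SS_tot = Σ(y-ȳ)² = 697
R² = 1 - SS_res/SS_tot = 1 - 0.0201 = 0.9799

0.9799


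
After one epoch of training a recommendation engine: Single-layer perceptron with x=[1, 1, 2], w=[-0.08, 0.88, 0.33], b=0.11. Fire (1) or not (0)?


z = (1)·(-0.08) + (1)·(0.88) + (2)·(0.33) + 0.11
  = 1.57
step(z) = 1 (z≥0)

1


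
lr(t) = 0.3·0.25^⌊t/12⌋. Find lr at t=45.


n_drops = ⌊45/12⌋ = 3
lr = 0.3·0.25^3 = 0.3·0.015625 = 0.0046875

0.0046875


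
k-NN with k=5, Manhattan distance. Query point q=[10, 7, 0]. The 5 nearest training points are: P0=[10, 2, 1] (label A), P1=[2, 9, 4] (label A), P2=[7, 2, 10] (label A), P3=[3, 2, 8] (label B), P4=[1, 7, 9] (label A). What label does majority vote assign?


d(q,P0) = 6  (label A)
d(q,P1) = 14  (label A)
d(q,P2) = 18  (label A)
d(q,P3) = 20  (label B)
d(q,P4) = 18  (label A)
Votes: A=4, B=1
Majority → A

A


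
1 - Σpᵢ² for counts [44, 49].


Probabilities: [44/93, 49/93] ≈ [0.4731, 0.5269]
Σpᵢ² = (1936 + 2401)/93² = 4337/8649
Gini = 1 - Σpᵢ² = 1 - 4337/8649 = 0.4986

0.4986


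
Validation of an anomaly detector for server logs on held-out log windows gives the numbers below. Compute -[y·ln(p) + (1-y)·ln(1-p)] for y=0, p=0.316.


BCE = -[y·ln(p) + (1-y)·ln(1-p)]
= -0 - 1·ln(1-0.316)
= -ln(0.684) = 0.3798

0.3798


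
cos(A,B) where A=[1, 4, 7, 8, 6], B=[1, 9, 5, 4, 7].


A·B = 1·1 + 4·9 + 7·5 + 8·4 + 6·7 = 146
‖A‖ = √166 = 12.8841, ‖B‖ = √172 = 13.1149
cos = 146/(√166·√172) = 146/√28552 = 0.864

0.864


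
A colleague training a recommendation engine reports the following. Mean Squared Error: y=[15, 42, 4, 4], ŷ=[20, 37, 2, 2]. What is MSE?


Squared errors: (15-20)²=25, (42-37)²=25, (4-2)²=4, (4-2)²=4
Sum = 58
MSE = 58/4 = 29/2

29/2


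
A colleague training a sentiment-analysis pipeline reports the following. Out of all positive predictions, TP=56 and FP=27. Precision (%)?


Precision = TP/(TP+FP)
= 56/(56+27)
= 56/83 = 67.47%

67.47%


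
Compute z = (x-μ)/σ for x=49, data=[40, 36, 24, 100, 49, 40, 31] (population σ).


μ = 45.7143, σ = 23.3159
z = (49 - 45.7143)/23.3159 = 0.1409

0.1409


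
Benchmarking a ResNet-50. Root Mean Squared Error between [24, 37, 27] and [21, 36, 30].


MSE = 19/3 = 6.3333
RMSE = √(19/3) = 2.5166

2.5166


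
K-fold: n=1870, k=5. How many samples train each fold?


Fold size = 1870/5 = 374
Training per fold = 1870 - 374 = 1496

1496


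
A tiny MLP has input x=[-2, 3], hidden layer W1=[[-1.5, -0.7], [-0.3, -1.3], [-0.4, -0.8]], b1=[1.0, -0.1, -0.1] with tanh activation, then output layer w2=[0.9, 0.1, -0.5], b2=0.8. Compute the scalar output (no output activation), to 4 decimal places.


z1[0] = (-1.5)·(-2) + (-0.7)·(3) + 1.0 = 1.9
z1[1] = (-0.3)·(-2) + (-1.3)·(3) - 0.1 = -3.4
z1[2] = (-0.4)·(-2) + (-0.8)·(3) - 0.1 = -1.7
h = tanh(z1) = [0.9562, -0.9978, -0.9354]
output = (0.9)·(0.9562) + (0.1)·(-0.9978) + (-0.5)·(-0.9354) + 0.8 = 2.0285

2.0285


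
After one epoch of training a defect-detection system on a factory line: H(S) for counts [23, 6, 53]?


Probabilities: [23/82, 6/82, 53/82] ≈ [0.2805, 0.0732, 0.6463]
H = -((23/82)·log₂(23/82) + (6/82)·log₂(6/82) + (53/82)·log₂(53/82))
  = 1.1974 bits

1.1974 bits


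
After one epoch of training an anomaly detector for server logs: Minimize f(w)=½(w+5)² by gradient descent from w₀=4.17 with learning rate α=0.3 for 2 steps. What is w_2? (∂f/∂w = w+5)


step 1: grad = 4.17+5 = 9.17; w = 4.17 - 0.3·(9.17) = 1.419
step 2: grad = 1.419+5 = 6.419; w = 1.419 - 0.3·(6.419) = -0.5067

-0.5067


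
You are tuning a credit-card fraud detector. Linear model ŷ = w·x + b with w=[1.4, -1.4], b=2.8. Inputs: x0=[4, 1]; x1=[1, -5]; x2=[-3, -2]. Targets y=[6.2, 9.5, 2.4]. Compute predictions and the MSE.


ŷ0 = (1.4)·(4) + (-1.4)·(1) + 2.8 = 7.0
ŷ1 = (1.4)·(1) + (-1.4)·(-5) + 2.8 = 11.2
ŷ2 = (1.4)·(-3) + (-1.4)·(-2) + 2.8 = 1.4
errors² = [0.64, 2.89, 1.0]
MSE = 4.5300/3 = 1.51

1.51


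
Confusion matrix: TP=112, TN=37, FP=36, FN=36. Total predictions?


Total = TP + TN + FP + FN
= 112 + 37 + 36 + 36
= 221
(Predicted positive: 148, predicted negative: 73)

221


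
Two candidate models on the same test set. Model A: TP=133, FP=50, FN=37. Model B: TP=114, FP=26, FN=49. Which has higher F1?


Model A: P=133/183=0.7268, R=133/170=0.7824, F1=2PR/(P+R)=2TP/(2TP+FP+FN)=266/353=0.7535
Model B: P=114/140=0.8143, R=114/163=0.6994, F1=2PR/(P+R)=2TP/(2TP+FP+FN)=228/303=0.7525
0.7535 > 0.7525 → Model A

Model A


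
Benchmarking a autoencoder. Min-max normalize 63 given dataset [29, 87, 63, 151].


min=29, max=151
(63-29)/(151-29) = 34/122 = 0.2787

0.2787


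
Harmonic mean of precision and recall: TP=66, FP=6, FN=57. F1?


Precision = 66/72 = 0.9167
Recall = 66/123 = 0.5366
F1 = 2·P·R/(P+R) = 2·TP/(2·TP+FP+FN) = 132/(132+6+57) = 132/195 = 0.6769

0.6769


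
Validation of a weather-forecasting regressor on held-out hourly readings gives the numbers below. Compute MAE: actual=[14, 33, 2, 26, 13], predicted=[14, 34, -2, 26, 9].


Absolute errors: |14-14|=0, |33-34|=1, |2+ 2|=4, |26-26|=0, |13-9|=4
Sum = 9
MAE = 9/5 = 9/5

9/5


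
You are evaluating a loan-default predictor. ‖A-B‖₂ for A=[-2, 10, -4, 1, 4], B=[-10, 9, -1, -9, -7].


d = √((-2+ 10)² + (10-9)² + (-4+ 1)² + (1+ 9)² + (4+ 7)²)
  = √(64 + 1 + 9 + 100 + 121)
  = √295 = 17.1756

17.1756


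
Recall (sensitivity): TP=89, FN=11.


Recall = TP/(TP+FN)
= 89/(89+11)
= 89/100 = 89.0%

89.0%


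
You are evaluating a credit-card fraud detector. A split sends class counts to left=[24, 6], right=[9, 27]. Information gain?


Parent = [33, 33], H_parent = 1
H_left = 0.7219 (n=30), H_right = 0.8113 (n=36)
H_children = (30/66)·0.7219 + (36/66)·0.8113 = 0.7707
IG = 1 - 0.7707 = 0.2293

0.2293


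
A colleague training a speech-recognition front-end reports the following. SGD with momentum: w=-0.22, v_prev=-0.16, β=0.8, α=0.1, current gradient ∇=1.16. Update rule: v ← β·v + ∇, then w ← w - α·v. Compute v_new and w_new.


v_new = 0.8·-0.16 + 1.16 = -0.128 + 1.16 = 1.032
w_new = -0.22 - 0.1·1.032 = -0.22 - 0.1032 = -0.3232

v_new=1.032, w_new=-0.3232


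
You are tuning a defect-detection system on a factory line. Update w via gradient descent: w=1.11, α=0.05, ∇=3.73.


w_new = w - α·∇
= 1.11 - 0.05·3.73
= 1.11 - 0.1865
= 0.9235

0.9235


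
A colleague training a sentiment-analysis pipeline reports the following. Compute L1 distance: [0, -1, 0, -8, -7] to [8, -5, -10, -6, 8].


d = |0-8| + |-1+ 5| + |0+ 10| + |-8+ 6| + |-7-8|
  = 8 + 4 + 10 + 2 + 15
  = 39

39


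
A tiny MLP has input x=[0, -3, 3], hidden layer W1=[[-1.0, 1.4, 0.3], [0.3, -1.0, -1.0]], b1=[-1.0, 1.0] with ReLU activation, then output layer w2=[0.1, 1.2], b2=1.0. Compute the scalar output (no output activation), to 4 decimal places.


z1[0] = (-1.0)·(0) + (1.4)·(-3) + (0.3)·(3) - 1.0 = -4.3
z1[1] = (0.3)·(0) + (-1.0)·(-3) + (-1.0)·(3) + 1.0 = 1.0
h = ReLU(z1) = [0.0, 1.0]
output = (0.1)·(0.0) + (1.2)·(1.0) + 1.0 = 2.2

2.2


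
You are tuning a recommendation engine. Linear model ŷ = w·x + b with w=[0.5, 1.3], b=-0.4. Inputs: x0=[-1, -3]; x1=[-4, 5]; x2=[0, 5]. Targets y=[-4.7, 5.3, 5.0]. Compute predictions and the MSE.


ŷ0 = (0.5)·(-1) + (1.3)·(-3) - 0.4 = -4.8
ŷ1 = (0.5)·(-4) + (1.3)·(5) - 0.4 = 4.1
ŷ2 = (0.5)·(0) + (1.3)·(5) - 0.4 = 6.1
errors² = [0.01, 1.44, 1.21]
MSE = 2.6600/3 = 0.8867

0.8867


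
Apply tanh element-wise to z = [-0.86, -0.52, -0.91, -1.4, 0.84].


tanh(-0.86) = -0.6963
tanh(-0.52) = -0.4777
tanh(-0.91) = -0.7211
tanh(-1.4) = -0.8854
tanh(0.84) = 0.6858
result = [-0.6963, -0.4777, -0.7211, -0.8854, 0.6858]

[-0.6963, -0.4777, -0.7211, -0.8854, 0.6858]


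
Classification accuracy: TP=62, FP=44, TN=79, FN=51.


Accuracy = (TP+TN)/(TP+TN+FP+FN)
= (62+79)/(236)
= 141/236 = 59.75%

59.75%


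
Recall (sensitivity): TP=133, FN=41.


Recall = TP/(TP+FN)
= 133/(133+41)
= 133/174 = 76.44%

76.44%


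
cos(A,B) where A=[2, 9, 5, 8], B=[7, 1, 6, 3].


A·B = 2·7 + 9·1 + 5·6 + 8·3 = 77
‖A‖ = √174 = 13.1909, ‖B‖ = √95 = 9.7468
cos = 77/(√174·√95) = 77/√16530 = 0.5989

0.5989


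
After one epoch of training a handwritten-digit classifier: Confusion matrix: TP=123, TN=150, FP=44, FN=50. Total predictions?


Total = TP + TN + FP + FN
= 123 + 150 + 44 + 50
= 367
(Predicted positive: 167, predicted negative: 200)

367


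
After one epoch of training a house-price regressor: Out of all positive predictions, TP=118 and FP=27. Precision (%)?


Precision = TP/(TP+FP)
= 118/(118+27)
= 118/145 = 81.38%

81.38%


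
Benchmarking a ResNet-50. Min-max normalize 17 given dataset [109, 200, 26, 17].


min=17, max=200
(17-17)/(200-17) = 0/183 = 0.0

0.0


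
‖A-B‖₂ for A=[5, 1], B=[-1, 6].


d = √((5+ 1)² + (1-6)²)
  = √(36 + 25)
  = √61 = 7.8102

7.8102


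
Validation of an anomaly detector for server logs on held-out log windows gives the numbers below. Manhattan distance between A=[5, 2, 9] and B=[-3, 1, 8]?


d = |5+ 3| + |2-1| + |9-8|
  = 8 + 1 + 1
  = 10

10


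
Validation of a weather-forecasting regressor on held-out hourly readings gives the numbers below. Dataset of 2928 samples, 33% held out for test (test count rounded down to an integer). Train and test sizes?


Test = ⌊2928·33/100⌋ = 966
Train = 2928 - 966 = 1962

Train: 1962, Test: 966


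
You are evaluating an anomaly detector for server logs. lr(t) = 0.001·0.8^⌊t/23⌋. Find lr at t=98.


n_drops = ⌊98/23⌋ = 4
lr = 0.001·0.8^4 = 0.001·0.4096 = 0.0004096

0.0004096


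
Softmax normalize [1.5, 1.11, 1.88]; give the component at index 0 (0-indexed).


Exponentials: e^1.5=4.4817, e^1.11=3.0344, e^1.88=6.5535
Sum = 14.0696
Softmax = [0.3185, 0.2157, 0.4658]
p[0] = 4.4817/14.0696 = 0.3185

0.3185


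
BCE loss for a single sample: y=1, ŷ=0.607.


BCE = -[y·ln(p) + (1-y)·ln(1-p)]
= -1·ln(0.607) - 0
= -ln(0.607) = 0.4992

0.4992


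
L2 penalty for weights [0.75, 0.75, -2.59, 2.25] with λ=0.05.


‖w‖₂² = (0.75)² + (0.75)² + (-2.59)² + (2.25)²
     = 0.5625 + 0.5625 + 6.7081 + 5.0625
     = 12.8956
λ·‖w‖₂² = 0.05·12.8956 = 0.64478

0.64478


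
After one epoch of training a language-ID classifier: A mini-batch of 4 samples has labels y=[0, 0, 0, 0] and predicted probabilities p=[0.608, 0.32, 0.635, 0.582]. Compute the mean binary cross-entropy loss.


L[0] = -ln(1-0.608) = -ln(0.392) = 0.9365
L[1] = -ln(1-0.32) = -ln(0.68) = 0.3857
L[2] = -ln(1-0.635) = -ln(0.365) = 1.0079
L[3] = -ln(1-0.582) = -ln(0.418) = 0.8723
mean = (0.9365 + 0.3857 + 1.0079 + 0.8723)/4 = 0.8006

0.8006


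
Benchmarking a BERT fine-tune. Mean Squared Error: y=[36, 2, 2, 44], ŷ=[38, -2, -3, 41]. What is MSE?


Squared errors: (36-38)²=4, (2+ 2)²=16, (2+ 3)²=25, (44-41)²=9
Sum = 54
MSE = 54/4 = 27/2

27/2


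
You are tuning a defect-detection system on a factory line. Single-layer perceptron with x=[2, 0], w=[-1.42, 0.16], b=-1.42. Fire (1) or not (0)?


z = (2)·(-1.42) + (0)·(0.16) - 1.42
  = -4.26
step(z) = 0 (z<0)

0


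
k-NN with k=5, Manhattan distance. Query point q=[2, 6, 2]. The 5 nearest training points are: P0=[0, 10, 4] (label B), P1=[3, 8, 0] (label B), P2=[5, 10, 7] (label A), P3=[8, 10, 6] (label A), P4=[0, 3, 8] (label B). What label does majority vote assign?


d(q,P0) = 8  (label B)
d(q,P1) = 5  (label B)
d(q,P2) = 12  (label A)
d(q,P3) = 14  (label A)
d(q,P4) = 11  (label B)
Votes: A=2, B=3
Majority → B

B


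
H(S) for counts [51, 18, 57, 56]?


Probabilities: [51/182, 18/182, 57/182, 56/182] ≈ [0.2802, 0.0989, 0.3132, 0.3077]
H = -((51/182)·log₂(51/182) + (18/182)·log₂(18/182) + (57/182)·log₂(57/182) + (56/182)·log₂(56/182))
  = 1.8922 bits

1.8922 bits


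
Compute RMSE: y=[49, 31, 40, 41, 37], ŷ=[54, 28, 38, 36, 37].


MSE = 63/5 = 12.6
RMSE = √(63/5) = 3.5496

3.5496


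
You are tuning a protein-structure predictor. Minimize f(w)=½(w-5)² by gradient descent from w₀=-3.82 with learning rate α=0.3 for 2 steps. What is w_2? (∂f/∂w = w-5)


step 1: grad = -3.82-5 = -8.82; w = -3.82 - 0.3·(-8.82) = -1.174
step 2: grad = -1.174-5 = -6.174; w = -1.174 - 0.3·(-6.174) = 0.6782

0.6782


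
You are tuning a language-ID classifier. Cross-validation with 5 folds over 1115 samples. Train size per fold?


Fold size = 1115/5 = 223
Training per fold = 1115 - 223 = 892

892


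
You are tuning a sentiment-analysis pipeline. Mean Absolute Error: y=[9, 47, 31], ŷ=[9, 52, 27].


Absolute errors: |9-9|=0, |47-52|=5, |31-27|=4
Sum = 9
MAE = 9/3 = 3

3


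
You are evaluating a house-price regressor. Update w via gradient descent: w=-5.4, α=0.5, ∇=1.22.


w_new = w - α·∇
= -5.4 - 0.5·1.22
= -5.4 - 0.61
= -6.01

-6.01


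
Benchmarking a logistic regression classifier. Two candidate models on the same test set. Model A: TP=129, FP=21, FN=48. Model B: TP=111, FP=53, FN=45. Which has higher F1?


Model A: P=129/150=0.86, R=129/177=0.7288, F1=2PR/(P+R)=2TP/(2TP+FP+FN)=258/327=0.789
Model B: P=111/164=0.6768, R=111/156=0.7115, F1=2PR/(P+R)=2TP/(2TP+FP+FN)=222/320=0.6937
0.789 > 0.6937 → Model A

Model A


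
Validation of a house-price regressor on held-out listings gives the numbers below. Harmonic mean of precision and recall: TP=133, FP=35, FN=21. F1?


Precision = 133/168 = 0.7917
Recall = 133/154 = 0.8636
F1 = 2·P·R/(P+R) = 2·TP/(2·TP+FP+FN) = 266/(266+35+21) = 266/322 = 0.8261

0.8261


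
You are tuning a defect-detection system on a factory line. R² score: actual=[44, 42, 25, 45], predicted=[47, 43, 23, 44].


ȳ = 39
SS_res = Σ(y-ŷ)² = 15
SS_tot = Σ(y-ȳ)² = 266
R² = 1 - SS_res/SS_tot = 1 - 0.0564 = 0.9436

0.9436


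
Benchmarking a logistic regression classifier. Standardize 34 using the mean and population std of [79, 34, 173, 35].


μ = 80.25, σ = 56.5481
z = (34 - 80.25)/56.5481 = -0.8179

-0.8179


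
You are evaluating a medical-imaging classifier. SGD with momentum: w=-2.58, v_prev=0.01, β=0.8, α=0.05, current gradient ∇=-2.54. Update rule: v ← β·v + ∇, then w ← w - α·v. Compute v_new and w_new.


v_new = 0.8·0.01 - 2.54 = 0.008 - 2.54 = -2.532
w_new = -2.58 - 0.05·-2.532 = -2.58 + 0.1266 = -2.4534

v_new=-2.532, w_new=-2.4534


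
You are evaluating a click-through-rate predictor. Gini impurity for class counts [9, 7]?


Probabilities: [9/16, 7/16] ≈ [0.5625, 0.4375]
Σpᵢ² = (81 + 49)/16² = 130/256
Gini = 1 - Σpᵢ² = 1 - 130/256 = 0.4922

0.4922


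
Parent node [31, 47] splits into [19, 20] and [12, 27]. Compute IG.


Parent = [31, 47], H_parent = 0.9694
H_left = 0.9995 (n=39), H_right = 0.8905 (n=39)
H_children = (39/78)·0.9995 + (39/78)·0.8905 = 0.945
IG = 0.9694 - 0.945 = 0.0244

0.0244


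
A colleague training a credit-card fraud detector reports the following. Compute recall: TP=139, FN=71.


Recall = TP/(TP+FN)
= 139/(139+71)
= 139/210 = 66.19%

66.19%


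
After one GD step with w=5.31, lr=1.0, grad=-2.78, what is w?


w_new = w - α·∇
= 5.31 - 1.0·-2.78
= 5.31 + 2.78
= 8.09

8.09


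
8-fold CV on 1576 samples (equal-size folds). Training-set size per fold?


Fold size = 1576/8 = 197
Training per fold = 1576 - 197 = 1379

1379


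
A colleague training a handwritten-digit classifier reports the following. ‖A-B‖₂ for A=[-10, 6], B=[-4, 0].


d = √((-10+ 4)² + (6-0)²)
  = √(36 + 36)
  = √72 = 8.4853

8.4853


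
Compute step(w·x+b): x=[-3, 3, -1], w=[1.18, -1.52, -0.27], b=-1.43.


z = (-3)·(1.18) + (3)·(-1.52) + (-1)·(-0.27) - 1.43
  = -9.26
step(z) = 0 (z<0)

0


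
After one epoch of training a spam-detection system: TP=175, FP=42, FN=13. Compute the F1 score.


Precision = 175/217 = 0.8065
Recall = 175/188 = 0.9309
F1 = 2·P·R/(P+R) = 2·TP/(2·TP+FP+FN) = 350/(350+42+13) = 350/405 = 0.8642

0.8642


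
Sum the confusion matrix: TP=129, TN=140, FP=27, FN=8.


Total = TP + TN + FP + FN
= 129 + 140 + 27 + 8
= 304
(Predicted positive: 156, predicted negative: 148)

304


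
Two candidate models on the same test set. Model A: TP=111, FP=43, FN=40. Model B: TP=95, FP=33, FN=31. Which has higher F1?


Model A: P=111/154=0.7208, R=111/151=0.7351, F1=2PR/(P+R)=2TP/(2TP+FP+FN)=222/305=0.7279
Model B: P=95/128=0.7422, R=95/126=0.754, F1=2PR/(P+R)=2TP/(2TP+FP+FN)=190/254=0.748
0.7279 < 0.748 → Model B

Model B


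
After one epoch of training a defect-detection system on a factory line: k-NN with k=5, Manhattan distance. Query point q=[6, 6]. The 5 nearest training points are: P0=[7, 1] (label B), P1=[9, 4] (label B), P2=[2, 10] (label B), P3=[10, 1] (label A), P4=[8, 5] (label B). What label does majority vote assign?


d(q,P0) = 6  (label B)
d(q,P1) = 5  (label B)
d(q,P2) = 8  (label B)
d(q,P3) = 9  (label A)
d(q,P4) = 3  (label B)
Votes: A=1, B=4
Majority → B

B


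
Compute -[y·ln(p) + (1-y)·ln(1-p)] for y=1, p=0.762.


BCE = -[y·ln(p) + (1-y)·ln(1-p)]
= -1·ln(0.762) - 0
= -ln(0.762) = 0.2718

0.2718


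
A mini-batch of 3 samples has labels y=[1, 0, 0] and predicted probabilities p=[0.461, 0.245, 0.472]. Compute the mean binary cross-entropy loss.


L[0] = -ln(0.461) = 0.7744
L[1] = -ln(1-0.245) = -ln(0.755) = 0.281
L[2] = -ln(1-0.472) = -ln(0.528) = 0.6387
mean = (0.7744 + 0.281 + 0.6387)/3 = 0.5647

0.5647


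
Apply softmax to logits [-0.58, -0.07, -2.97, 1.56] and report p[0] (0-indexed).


Exponentials: e^-0.58=0.5599, e^-0.07=0.9324, e^-2.97=0.0513, e^1.56=4.7588
Sum = 6.3024
Softmax = [0.0888, 0.1479, 0.0081, 0.7551]
p[0] = 0.5599/6.3024 = 0.0888

0.0888


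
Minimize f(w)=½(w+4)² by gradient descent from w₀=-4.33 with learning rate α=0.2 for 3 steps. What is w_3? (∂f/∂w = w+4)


step 1: grad = -4.33+4 = -0.33; w = -4.33 - 0.2·(-0.33) = -4.264
step 2: grad = -4.264+4 = -0.264; w = -4.264 - 0.2·(-0.264) = -4.2112
step 3: grad = -4.2112+4 = -0.2112; w = -4.2112 - 0.2·(-0.2112) = -4.16896

-4.16896


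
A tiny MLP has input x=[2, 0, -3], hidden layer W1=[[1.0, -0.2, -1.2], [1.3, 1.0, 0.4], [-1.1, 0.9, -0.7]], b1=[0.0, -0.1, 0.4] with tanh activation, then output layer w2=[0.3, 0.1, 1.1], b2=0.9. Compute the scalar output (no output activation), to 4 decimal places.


z1[0] = (1.0)·(2) + (-0.2)·(0) + (-1.2)·(-3) + 0.0 = 5.6
z1[1] = (1.3)·(2) + (1.0)·(0) + (0.4)·(-3) - 0.1 = 1.3
z1[2] = (-1.1)·(2) + (0.9)·(0) + (-0.7)·(-3) + 0.4 = 0.3
h = tanh(z1) = [1.0, 0.8617, 0.2913]
output = (0.3)·(1.0) + (0.1)·(0.8617) + (1.1)·(0.2913) + 0.9 = 1.6066

1.6066


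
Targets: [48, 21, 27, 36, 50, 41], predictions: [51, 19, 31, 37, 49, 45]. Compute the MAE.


Absolute errors: |48-51|=3, |21-19|=2, |27-31|=4, |36-37|=1, |50-49|=1, |41-45|=4
Sum = 15
MAE = 15/6 = 5/2

5/2


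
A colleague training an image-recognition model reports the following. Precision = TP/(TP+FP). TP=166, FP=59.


Precision = TP/(TP+FP)
= 166/(166+59)
= 166/225 = 73.78%

73.78%


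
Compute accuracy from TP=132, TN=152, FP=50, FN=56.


Accuracy = (TP+TN)/(TP+TN+FP+FN)
= (132+152)/(390)
= 284/390 = 72.82%

72.82%


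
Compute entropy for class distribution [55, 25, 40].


Probabilities: [55/120, 25/120, 40/120] ≈ [0.4583, 0.2083, 0.3333]
H = -((55/120)·log₂(55/120) + (25/120)·log₂(25/120) + (40/120)·log₂(40/120))
  = 1.5157 bits

1.5157 bits


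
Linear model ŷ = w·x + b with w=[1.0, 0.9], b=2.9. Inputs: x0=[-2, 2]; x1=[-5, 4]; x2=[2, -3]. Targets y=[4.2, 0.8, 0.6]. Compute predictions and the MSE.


ŷ0 = (1.0)·(-2) + (0.9)·(2) + 2.9 = 2.7
ŷ1 = (1.0)·(-5) + (0.9)·(4) + 2.9 = 1.5
ŷ2 = (1.0)·(2) + (0.9)·(-3) + 2.9 = 2.2
errors² = [2.25, 0.49, 2.56]
MSE = 5.3000/3 = 1.7667

1.7667


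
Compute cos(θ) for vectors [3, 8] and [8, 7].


A·B = 3·8 + 8·7 = 80
‖A‖ = √73 = 8.544, ‖B‖ = √113 = 10.6301
cos = 80/(√73·√113) = 80/√8249 = 0.8808

0.8808


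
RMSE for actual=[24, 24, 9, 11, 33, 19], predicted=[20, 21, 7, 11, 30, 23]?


MSE = 54/6 = 9
RMSE = √(54/6) = 3.0

3.0


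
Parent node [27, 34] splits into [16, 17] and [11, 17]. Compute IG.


Parent = [27, 34], H_parent = 0.9905
H_left = 0.9993 (n=33), H_right = 0.9666 (n=28)
H_children = (33/61)·0.9993 + (28/61)·0.9666 = 0.9843
IG = 0.9905 - 0.9843 = 0.0062

0.0062


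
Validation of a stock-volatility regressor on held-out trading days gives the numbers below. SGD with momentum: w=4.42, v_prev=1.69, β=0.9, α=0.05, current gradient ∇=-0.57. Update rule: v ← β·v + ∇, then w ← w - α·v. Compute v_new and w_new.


v_new = 0.9·1.69 - 0.57 = 1.521 - 0.57 = 0.951
w_new = 4.42 - 0.05·0.951 = 4.42 - 0.04755 = 4.37245

v_new=0.951, w_new=4.37245
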